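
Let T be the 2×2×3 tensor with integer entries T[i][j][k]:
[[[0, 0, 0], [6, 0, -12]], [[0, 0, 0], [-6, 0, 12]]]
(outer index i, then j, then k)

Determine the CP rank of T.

Lower bound: T ≠ 0 (e.g. T[0,1,0] = 6), so rank(T) ≥ 1.
Upper bound: if T = a ∘ b ∘ c then every fibre of T is a multiple of the corresponding factor, so read the factors off the fibres through the nonzero entry T[0,1,0] = 6.
The mode-1 fibre T[:,1,0] = [6, -6] gives a = (1, -1) (primitive direction); the mode-2 fibre T[0,:,0] = [0, 6] gives b = (0, 1); then c[k] = T[0,1,k] / (a[0]·b[1]) = [6, 0, -12] / 1 = (6, 0, -12).
Expanding (1, -1) ∘ (0, 1) ∘ (6, 0, -12) reproduces all 12 entries of T, so T = (1, -1) ∘ (0, 1) ∘ (6, 0, -12) and rank(T) ≤ 1.
These bounds meet, so rank(T) = 1.
Check entry T[1,1,0] = -6: (-1)·(1)·(6) = -6.

1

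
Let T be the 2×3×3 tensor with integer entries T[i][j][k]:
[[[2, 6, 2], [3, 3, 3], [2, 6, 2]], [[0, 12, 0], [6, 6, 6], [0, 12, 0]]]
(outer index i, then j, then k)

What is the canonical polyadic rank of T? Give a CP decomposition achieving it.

Lower bound: the mode-2 unfolding of T (rows indexed by j, columns by (i,k) = (0,0), (0,1), (0,2), (1,0), (1,1), (1,2)) is [[2, 6, 2, 0, 12, 0], [3, 3, 3, 6, 6, 6], [2, 6, 2, 0, 12, 0]].
There the 2×2 minor on rows j ∈ {0, 1}, columns (i,k) ∈ {(0,0), (0,1)} is det [[2, 6], [3, 3]] = -12 ≠ 0, so this unfolding has rank ≥ 2; CP rank is at least every unfolding rank, so rank(T) ≥ 2. (This is only a lower bound: in general the CP rank may exceed every unfolding rank, so we still need to exhibit 2 rank-1 terms summing to T.)
Upper bound — finding two terms. Write S_k = T[:,:,k] for the frontal slices: S₀ = [[2, 3, 2], [0, 6, 0]], S₁ = [[6, 3, 6], [12, 6, 12]], S₂ = [[2, 3, 2], [0, 6, 0]].
If T = a₁ ∘ b₁ ∘ c₁ + a₂ ∘ b₂ ∘ c₂ then each S_k = c₁[k]·a₁b₁ᵀ + c₂[k]·a₂b₂ᵀ. S₀ and S₁ are linearly independent, so a₁b₁ᵀ and a₂b₂ᵀ must span the same plane of matrices: they are the rank-1 matrices of the form x·S₀ + y·S₁.
The 2×2 minor of x·S₀ + y·S₁ on rows {0,1}, columns {0,1} is 12·x² + 12·xy = 12·(x + y)(x), vanishing at (x:y) = (1:-1) and (0:1).
M₁ = S₀ − S₁ = [[-4, 0, -4], [-12, 0, -12]] = (-4)·[1, 3][1, 0, 1]ᵀ and M₂ = S₁ = [[6, 3, 6], [12, 6, 12]] = 3·[1, 2][2, 1, 2]ᵀ, so take a₁ = [1, 3], b₁ = [1, 0, 1], a₂ = [1, 2], b₂ = [2, 1, 2].
Each slice is an integer combination of E₁ = a₁b₁ᵀ and E₂ = a₂b₂ᵀ: S₀ = −4·E₁ + 3·E₂, S₁ = 3·E₂, S₂ = −4·E₁ + 3·E₂; reading off coefficients, c₁ = [-4, 0, -4] and c₂ = [3, 3, 3].
Hence T = [1, 3] ∘ [1, 0, 1] ∘ [-4, 0, -4] + [1, 2] ∘ [2, 1, 2] ∘ [3, 3, 3], so rank(T) ≤ 2.
These bounds meet, so rank(T) = 2.

rank(T) = 2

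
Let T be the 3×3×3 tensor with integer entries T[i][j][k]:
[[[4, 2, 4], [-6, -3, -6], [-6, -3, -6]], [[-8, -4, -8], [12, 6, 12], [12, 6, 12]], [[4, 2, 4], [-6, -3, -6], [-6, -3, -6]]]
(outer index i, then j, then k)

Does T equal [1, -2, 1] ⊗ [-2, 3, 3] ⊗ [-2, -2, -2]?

Reconstruct entry (0,0,1) from the claimed factors: Σₗ aₗ[0]bₗ[0]cₗ[1] = (1)·(-2)·(-2) = 4, but T[0,0,1] = 2. The claim is false.

No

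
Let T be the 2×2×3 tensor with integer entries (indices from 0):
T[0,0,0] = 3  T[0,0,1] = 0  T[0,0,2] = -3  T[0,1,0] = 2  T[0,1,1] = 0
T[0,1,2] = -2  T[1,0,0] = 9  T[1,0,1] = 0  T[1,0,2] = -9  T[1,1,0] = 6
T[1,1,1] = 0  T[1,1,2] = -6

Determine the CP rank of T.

1

Lower bound: T ≠ 0 (e.g. T[0,0,0] = 3), so rank(T) ≥ 1.
Upper bound: if T = a ∘ b ∘ c then every fibre of T is a multiple of the corresponding factor, so read the factors off the fibres through the nonzero entry T[0,0,0] = 3.
The mode-1 fibre T[:,0,0] = [3, 9] gives a = (1, 3) (primitive direction); the mode-2 fibre T[0,:,0] = [3, 2] gives b = (3, 2); then c[k] = T[0,0,k] / (a[0]·b[0]) = [3, 0, -3] / 3 = (1, 0, -1).
Expanding (1, 3) ∘ (3, 2) ∘ (1, 0, -1) reproduces all 12 entries of T, so T = (1, 3) ∘ (3, 2) ∘ (1, 0, -1) and rank(T) ≤ 1.
These bounds meet, so rank(T) = 1.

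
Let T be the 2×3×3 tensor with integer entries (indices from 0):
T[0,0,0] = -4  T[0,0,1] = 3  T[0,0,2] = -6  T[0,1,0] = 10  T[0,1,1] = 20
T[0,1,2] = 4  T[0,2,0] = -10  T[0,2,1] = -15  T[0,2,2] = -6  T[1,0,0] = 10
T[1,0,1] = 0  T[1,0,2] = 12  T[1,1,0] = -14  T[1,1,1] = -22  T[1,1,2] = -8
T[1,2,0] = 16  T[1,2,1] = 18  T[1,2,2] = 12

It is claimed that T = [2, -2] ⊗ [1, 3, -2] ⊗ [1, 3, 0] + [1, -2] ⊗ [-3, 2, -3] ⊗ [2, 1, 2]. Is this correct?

Reconstruct entrywise from the claimed factors. For example, T[1,0,1] = 0 and Σₗ aₗ[1]bₗ[0]cₗ[1] = (-2)·(1)·(3) + (-2)·(-3)·(1) = 0; checking all 18 entries, every one matches. The claim holds.

Yes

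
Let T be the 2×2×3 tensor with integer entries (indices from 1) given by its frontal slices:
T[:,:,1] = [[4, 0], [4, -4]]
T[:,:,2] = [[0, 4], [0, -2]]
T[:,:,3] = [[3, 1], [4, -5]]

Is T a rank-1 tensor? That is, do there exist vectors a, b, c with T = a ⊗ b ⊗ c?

The mode-3 unfolding of T (rows indexed by k, columns by (i,j) = (1,1), (1,2), (2,1), (2,2)) is [[4, 0, 4, -4], [0, 4, 0, -2], [3, 1, 4, -5]].
There the 3×3 minor on rows k ∈ {1, 2, 3}, columns (i,j) ∈ {(1,1), (1,2), (2,1)} is det [[4, 0, 4], [0, 4, 0], [3, 1, 4]] = 16 ≠ 0, so this unfolding has rank ≥ 3; CP rank is at least every unfolding rank, so rank(T) ≥ 3.
In particular rank(T) ≥ 3 > 1, so T is not rank-1.

No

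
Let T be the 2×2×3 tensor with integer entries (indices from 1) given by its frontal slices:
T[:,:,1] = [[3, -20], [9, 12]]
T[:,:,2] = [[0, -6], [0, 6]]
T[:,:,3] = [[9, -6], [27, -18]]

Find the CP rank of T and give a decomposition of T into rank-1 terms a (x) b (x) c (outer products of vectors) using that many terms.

rank(T) = 2

Lower bound: the mode-1 unfolding of T (rows indexed by i, columns by (j,k) = (1,1), (1,2), (1,3), (2,1), (2,2), (2,3)) is [[3, 0, 9, -20, -6, -6], [9, 0, 27, 12, 6, -18]].
There the 2×2 minor on rows i ∈ {1, 2}, columns (j,k) ∈ {(1,1), (2,1)} is det [[3, -20], [9, 12]] = 216 ≠ 0, so this unfolding has rank ≥ 2; CP rank is at least every unfolding rank, so rank(T) ≥ 2. (Unfolding ranks only ever bound the CP rank from below — rank(T) can be strictly larger than all of them — so the matching upper bound has to come from an explicit 2-term decomposition.)
Upper bound — finding two terms. Write S_k = T[:,:,k] for the frontal slices: S₁ = [[3, -20], [9, 12]], S₂ = [[0, -6], [0, 6]], S₃ = [[9, -6], [27, -18]].
If T = a₁ (x) b₁ (x) c₁ + a₂ (x) b₂ (x) c₂ then each S_k = c₁[k]·a₁b₁ᵀ + c₂[k]·a₂b₂ᵀ. S₁ and S₂ are linearly independent, so a₁b₁ᵀ and a₂b₂ᵀ must span the same plane of matrices: they are the rank-1 matrices of the form x·S₁ + y·S₂.
det(x·S₁ + y·S₂) is 216·x² + 72·xy = 72·(3·x + y)(x), vanishing at (x:y) = (1:-3) and (0:1).
M₁ = S₁ − 3·S₂ = [[3, -2], [9, -6]] = [1, 3][3, -2]ᵀ and M₂ = S₂ = [[0, -6], [0, 6]] = (-6)·[1, -1][0, 1]ᵀ, so take a₁ = [1, 3], b₁ = [3, -2], a₂ = [1, -1], b₂ = [0, 1].
Each slice is an integer combination of E₁ = a₁b₁ᵀ and E₂ = a₂b₂ᵀ: S₁ = E₁ − 18·E₂, S₂ = −6·E₂, S₃ = 3·E₁; reading off coefficients, c₁ = [1, 0, 3] and c₂ = [-18, -6, 0].
Hence T = [1, 3] (x) [3, -2] (x) [1, 0, 3] + [1, -1] (x) [0, 1] (x) [-18, -6, 0], so rank(T) ≤ 2.
These bounds meet, so rank(T) = 2.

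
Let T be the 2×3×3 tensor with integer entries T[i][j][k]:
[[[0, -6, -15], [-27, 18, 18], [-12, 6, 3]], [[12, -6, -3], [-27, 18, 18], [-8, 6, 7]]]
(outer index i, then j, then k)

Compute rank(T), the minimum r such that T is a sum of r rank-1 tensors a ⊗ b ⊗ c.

2

Lower bound: the mode-1 unfolding of T (rows indexed by i, columns by (j,k) = (0,0), (0,1), (0,2), (1,0), (1,1), (1,2), (2,0), (2,1), (2,2)) is [[0, -6, -15, -27, 18, 18, -12, 6, 3], [12, -6, -3, -27, 18, 18, -8, 6, 7]].
There the 2×2 minor on rows i ∈ {0, 1}, columns (j,k) ∈ {(0,0), (0,1)} is det [[0, -6], [12, -6]] = 72 ≠ 0, so this unfolding has rank ≥ 2; CP rank is at least every unfolding rank, so rank(T) ≥ 2. (Unfolding ranks only ever bound the CP rank from below — rank(T) can be strictly larger than all of them — so the matching upper bound has to come from an explicit 2-term decomposition.)
Upper bound — finding two terms. Write S_k = T[:,:,k] for the frontal slices: S₀ = [[0, -27, -12], [12, -27, -8]], S₁ = [[-6, 18, 6], [-6, 18, 6]], S₂ = [[-15, 18, 3], [-3, 18, 7]].
If T = a₁ ⊗ b₁ ⊗ c₁ + a₂ ⊗ b₂ ⊗ c₂ then each S_k = c₁[k]·a₁b₁ᵀ + c₂[k]·a₂b₂ᵀ. S₀ and S₁ are linearly independent, so a₁b₁ᵀ and a₂b₂ᵀ must span the same plane of matrices: they are the rank-1 matrices of the form x·S₀ + y·S₁.
The 2×2 minor of x·S₀ + y·S₁ on rows {0,1}, columns {0,1} is 324·x² − 216·xy = 108·(3·x − 2·y)(x), vanishing at (x:y) = (2:3) and (0:1).
M₁ = 2·S₀ + 3·S₁ = [[-18, 0, -6], [6, 0, 2]] = (-2)·[3, -1][3, 0, 1]ᵀ and M₂ = S₁ = [[-6, 18, 6], [-6, 18, 6]] = (-6)·[1, 1][1, -3, -1]ᵀ, so take a₁ = [3, -1], b₁ = [3, 0, 1], a₂ = [1, 1], b₂ = [1, -3, -1].
Each slice is an integer combination of E₁ = a₁b₁ᵀ and E₂ = a₂b₂ᵀ: S₀ = −E₁ + 9·E₂, S₁ = −6·E₂, S₂ = −E₁ − 6·E₂; reading off coefficients, c₁ = [-1, 0, -1] and c₂ = [9, -6, -6].
Hence T = [3, -1] ⊗ [3, 0, 1] ⊗ [-1, 0, -1] + [1, 1] ⊗ [1, -3, -1] ⊗ [9, -6, -6], so rank(T) ≤ 2.
These bounds meet, so rank(T) = 2.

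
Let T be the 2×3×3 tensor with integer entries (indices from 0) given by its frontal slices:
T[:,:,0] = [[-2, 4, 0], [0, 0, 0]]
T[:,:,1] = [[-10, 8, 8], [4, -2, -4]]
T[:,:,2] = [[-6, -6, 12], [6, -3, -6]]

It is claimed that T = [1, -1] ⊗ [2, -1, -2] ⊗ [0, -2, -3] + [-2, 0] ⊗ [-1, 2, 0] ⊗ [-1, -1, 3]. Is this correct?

No

Reconstruct entry (0,0,1) from the claimed factors: Σₗ aₗ[0]bₗ[0]cₗ[1] = (1)·(2)·(-2) + (-2)·(-1)·(-1) = -6, but T[0,0,1] = -10. The claim is false.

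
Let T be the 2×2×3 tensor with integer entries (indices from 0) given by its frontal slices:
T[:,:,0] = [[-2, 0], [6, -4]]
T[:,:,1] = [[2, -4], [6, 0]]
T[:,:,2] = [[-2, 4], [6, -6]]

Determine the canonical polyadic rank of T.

3

Lower bound: in the mode-3 unfolding of T (rows indexed by k, columns by (i,j)) the 3×3 minor on rows k ∈ {0, 1, 2}, columns (i,j) ∈ {(0,0), (0,1), (1,0)} is det [[-2, 0, 6], [2, -4, 6], [-2, 4, 6]] = 96 ≠ 0, so that unfolding has rank ≥ 3 and hence rank(T) ≥ 3 (CP rank is at least every unfolding rank, though it can be larger).
Upper bound: T is a sum of 3 rank-1 terms, T = [0, 1] (x) [2, -1] (x) [4, 4, 2] + [1, -1] (x) [1, -2] (x) [0, 2, -2] + [1, 1] (x) [1, 0] (x) [-2, 0, 0] (written with every a and b primitive with positive leading entry and the scale carried by c; CP decompositions are not unique, and this one is verified by expanding entrywise), so rank(T) ≤ 3.
These bounds meet, so rank(T) = 3.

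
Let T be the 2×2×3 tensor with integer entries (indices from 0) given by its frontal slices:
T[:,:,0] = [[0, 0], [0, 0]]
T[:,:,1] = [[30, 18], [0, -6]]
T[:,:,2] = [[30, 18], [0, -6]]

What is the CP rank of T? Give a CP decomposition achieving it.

rank(T) = 2

Lower bound: the mode-2 unfolding of T (rows indexed by j, columns by (i,k) = (0,0), (0,1), (0,2), (1,0), (1,1), (1,2)) is [[0, 30, 30, 0, 0, 0], [0, 18, 18, 0, -6, -6]].
There the 2×2 minor on rows j ∈ {0, 1}, columns (i,k) ∈ {(0,1), (1,1)} is det [[30, 0], [18, -6]] = -180 ≠ 0, so this unfolding has rank ≥ 2; CP rank is at least every unfolding rank, so rank(T) ≥ 2. (Flattening ranks never certify an upper bound on CP rank; for that we must actually write T with 2 rank-1 terms.)
Upper bound — finding two terms. Every mode-3 slice of T is a multiple of one matrix: T[:,:,k] = c[k]·M with c = (0, 1, 1) and M = [[30, 18], [0, -6]] (rows indexed by i, columns by j). So it suffices to write M as a sum of two rank-1 matrices.
Splitting M by its rows (i = 0, 1), M = (1, 0)(30, 18)ᵀ + (0, 1)(0, -6)ᵀ.
Hence T = (1, 0) (x) (30, 18) (x) (0, 1, 1) + (0, 1) (x) (0, -6) (x) (0, 1, 1), so rank(T) ≤ 2.
These bounds meet, so rank(T) = 2.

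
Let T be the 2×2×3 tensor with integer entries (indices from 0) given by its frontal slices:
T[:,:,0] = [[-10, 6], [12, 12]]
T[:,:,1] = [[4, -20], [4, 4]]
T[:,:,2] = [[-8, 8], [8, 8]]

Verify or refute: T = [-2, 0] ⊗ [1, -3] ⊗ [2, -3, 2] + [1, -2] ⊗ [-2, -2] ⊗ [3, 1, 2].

Reconstruct entrywise from the claimed factors. For example, T[0,0,2] = -8 and Σₗ aₗ[0]bₗ[0]cₗ[2] = (-2)·(1)·(2) + (1)·(-2)·(2) = -8; checking all 12 entries, every one matches. The claim holds.

Yes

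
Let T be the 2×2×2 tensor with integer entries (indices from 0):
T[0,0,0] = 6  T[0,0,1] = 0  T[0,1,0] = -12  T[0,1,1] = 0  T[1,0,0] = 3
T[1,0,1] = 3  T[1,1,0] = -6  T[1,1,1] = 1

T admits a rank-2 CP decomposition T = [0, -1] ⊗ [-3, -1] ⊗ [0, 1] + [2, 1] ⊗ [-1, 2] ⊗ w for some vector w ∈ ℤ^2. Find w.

w = [-3, 0]

Subtract the known terms from T to get the rank-1 residual R = [2, 1] ⊗ [-1, 2] ⊗ w, so R[i,j,k] = a[i]·b[j]·w[k]. Pick indices with nonzero a[0]·b[0] = (2)·(-1) = -2. Only the fibre through (0,0,·) is needed: R[0,0,:] = T[0,0,:] − Σₗ aₗ[0]bₗ[0]cₗ = [6, 0] − (0)·(-3)·[0, 1] = [6, 0]. Then w[k] = R[0,0,k] / -2 for each k, giving w = [6, 0] / -2 = [-3, 0].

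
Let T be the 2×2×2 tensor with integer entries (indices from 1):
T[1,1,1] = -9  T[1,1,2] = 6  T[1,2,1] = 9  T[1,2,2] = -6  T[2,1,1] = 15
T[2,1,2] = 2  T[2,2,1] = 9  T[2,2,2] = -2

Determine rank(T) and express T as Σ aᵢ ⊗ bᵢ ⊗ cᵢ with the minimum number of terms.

rank(T) = 2

Lower bound: the mode-3 unfolding of T (rows indexed by k, columns by (i,j) = (1,1), (1,2), (2,1), (2,2)) is [[-9, 9, 15, 9], [6, -6, 2, -2]].
There the 2×2 minor on rows k ∈ {1, 2}, columns (i,j) ∈ {(1,1), (2,1)} is det [[-9, 15], [6, 2]] = -108 ≠ 0, so this unfolding has rank ≥ 2; CP rank is at least every unfolding rank, so rank(T) ≥ 2. (Flattening ranks never certify an upper bound on CP rank; for that we must actually write T with 2 rank-1 terms.)
Upper bound — finding two terms. Write S_k = T[:,:,k] for the frontal slices: S₁ = [[-9, 9], [15, 9]], S₂ = [[6, -6], [2, -2]].
If T = a₁ ⊗ b₁ ⊗ c₁ + a₂ ⊗ b₂ ⊗ c₂ then each S_k = c₁[k]·a₁b₁ᵀ + c₂[k]·a₂b₂ᵀ. S₁ and S₂ are linearly independent, so a₁b₁ᵀ and a₂b₂ᵀ must span the same plane of matrices: they are the rank-1 matrices of the form x·S₁ + y·S₂.
det(x·S₁ + y·S₂) is −216·x² + 144·xy = (-72)·(3·x − 2·y)(x), vanishing at (x:y) = (2:3) and (0:1).
M₁ = 2·S₁ + 3·S₂ = [[0, 0], [36, 12]] = 12·(0, 1)(3, 1)ᵀ and M₂ = S₂ = [[6, -6], [2, -2]] = 2·(3, 1)(1, -1)ᵀ, so take a₁ = (0, 1), b₁ = (3, 1), a₂ = (3, 1), b₂ = (1, -1).
Each slice is an integer combination of E₁ = a₁b₁ᵀ and E₂ = a₂b₂ᵀ: S₁ = 6·E₁ − 3·E₂, S₂ = 2·E₂; reading off coefficients, c₁ = (6, 0) and c₂ = (-3, 2).
Hence T = (0, 1) ⊗ (3, 1) ⊗ (6, 0) + (3, 1) ⊗ (1, -1) ⊗ (-3, 2), so rank(T) ≤ 2.
These bounds meet, so rank(T) = 2.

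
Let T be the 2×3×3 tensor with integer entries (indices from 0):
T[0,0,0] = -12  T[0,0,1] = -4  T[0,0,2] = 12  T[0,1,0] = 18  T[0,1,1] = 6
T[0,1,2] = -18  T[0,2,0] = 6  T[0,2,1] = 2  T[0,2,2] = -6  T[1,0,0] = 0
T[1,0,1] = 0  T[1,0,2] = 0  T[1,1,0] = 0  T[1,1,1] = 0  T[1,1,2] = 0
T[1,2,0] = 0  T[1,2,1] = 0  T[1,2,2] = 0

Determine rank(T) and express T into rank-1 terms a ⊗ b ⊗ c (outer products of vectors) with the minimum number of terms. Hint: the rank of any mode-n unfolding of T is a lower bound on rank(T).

Lower bound: T ≠ 0 (e.g. T[0,0,0] = -12), so rank(T) ≥ 1.
Upper bound: if T = a ⊗ b ⊗ c then every fibre of T is a multiple of the corresponding factor, so read the factors off the fibres through the nonzero entry T[0,0,0] = -12.
The mode-1 fibre T[:,0,0] = [-12, 0] gives a = [1, 0] (primitive direction); the mode-2 fibre T[0,:,0] = [-12, 18, 6] gives b = [2, -3, -1]; then c[k] = T[0,0,k] / (a[0]·b[0]) = [-12, -4, 12] / 2 = [-6, -2, 6].
Expanding [1, 0] ⊗ [2, -3, -1] ⊗ [-6, -2, 6] reproduces all 18 entries of T, so T = [1, 0] ⊗ [2, -3, -1] ⊗ [-6, -2, 6] and rank(T) ≤ 1.
These bounds meet, so rank(T) = 1.

rank(T) = 1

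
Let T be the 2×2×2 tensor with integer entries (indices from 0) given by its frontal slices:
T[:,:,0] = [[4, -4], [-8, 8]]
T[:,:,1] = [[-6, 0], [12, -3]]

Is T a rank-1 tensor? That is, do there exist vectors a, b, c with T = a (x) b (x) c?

The mode-3 unfolding of T (rows indexed by k, columns by (i,j) = (0,0), (0,1), (1,0), (1,1)) is [[4, -4, -8, 8], [-6, 0, 12, -3]].
There the 2×2 minor on rows k ∈ {0, 1}, columns (i,j) ∈ {(0,0), (0,1)} is det [[4, -4], [-6, 0]] = -24 ≠ 0, so this unfolding has rank ≥ 2; CP rank is at least every unfolding rank, so rank(T) ≥ 2.
In particular rank(T) ≥ 2 > 1, so T is not rank-1.

No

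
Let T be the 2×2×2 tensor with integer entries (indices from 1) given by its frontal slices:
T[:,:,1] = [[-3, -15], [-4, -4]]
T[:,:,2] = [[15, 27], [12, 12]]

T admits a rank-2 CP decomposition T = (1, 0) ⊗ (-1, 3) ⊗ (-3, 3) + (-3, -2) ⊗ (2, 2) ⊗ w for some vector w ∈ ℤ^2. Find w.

Subtract the known terms from T to get the rank-1 residual R = (-3, -2) ⊗ (2, 2) ⊗ w, so R[i,j,k] = a[i]·b[j]·w[k]. Pick indices with nonzero a[1]·b[1] = (-3)·(2) = -6. Only the fibre through (1,1,·) is needed: R[1,1,:] = T[1,1,:] − Σₗ aₗ[1]bₗ[1]cₗ = [-3, 15] − (1)·(-1)·(-3, 3) = [-6, 18]. Then w[k] = R[1,1,k] / -6 for each k, giving w = [-6, 18] / -6 = (1, -3).

w = (1, -3)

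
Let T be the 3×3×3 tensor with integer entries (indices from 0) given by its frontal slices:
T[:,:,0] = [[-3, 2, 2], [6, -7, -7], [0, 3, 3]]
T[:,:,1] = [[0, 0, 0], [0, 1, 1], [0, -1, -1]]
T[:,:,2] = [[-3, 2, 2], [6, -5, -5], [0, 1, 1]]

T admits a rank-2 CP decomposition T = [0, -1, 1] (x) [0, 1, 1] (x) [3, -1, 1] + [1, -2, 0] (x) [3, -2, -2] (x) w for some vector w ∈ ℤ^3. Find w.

w = [-1, 0, -1]

Subtract the known terms from T to get the rank-1 residual R = [1, -2, 0] (x) [3, -2, -2] (x) w, so R[i,j,k] = a[i]·b[j]·w[k]. Pick indices with nonzero a[0]·b[0] = (1)·(3) = 3. Only the fibre through (0,0,·) is needed: R[0,0,:] = T[0,0,:] − Σₗ aₗ[0]bₗ[0]cₗ = [-3, 0, -3] − (0)·(0)·[3, -1, 1] = [-3, 0, -3]. Then w[k] = R[0,0,k] / 3 for each k, giving w = [-3, 0, -3] / 3 = [-1, 0, -1].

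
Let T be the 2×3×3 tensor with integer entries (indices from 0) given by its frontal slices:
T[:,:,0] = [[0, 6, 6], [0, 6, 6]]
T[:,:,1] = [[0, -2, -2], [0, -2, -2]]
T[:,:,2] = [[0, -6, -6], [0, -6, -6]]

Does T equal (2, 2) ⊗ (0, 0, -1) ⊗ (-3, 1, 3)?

Reconstruct entry (0,1,0) from the claimed factors: Σₗ aₗ[0]bₗ[1]cₗ[0] = (2)·(0)·(-3) = 0, but T[0,1,0] = 6. The claim is false.

No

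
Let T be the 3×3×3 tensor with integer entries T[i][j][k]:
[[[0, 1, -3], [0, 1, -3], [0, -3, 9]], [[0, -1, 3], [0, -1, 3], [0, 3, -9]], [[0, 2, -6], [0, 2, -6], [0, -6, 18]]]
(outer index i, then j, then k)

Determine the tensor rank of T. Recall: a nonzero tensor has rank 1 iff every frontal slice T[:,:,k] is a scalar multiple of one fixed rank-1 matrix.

Lower bound: T ≠ 0 (e.g. T[0,0,1] = 1), so rank(T) ≥ 1.
Upper bound: the mode-1 fibre T[:,0,1] = [1, -1, 2] gives a = [1, -1, 2] (primitive direction); the mode-2 fibre T[0,:,1] = [1, 1, -3] gives b = [1, 1, -3]; then c[k] = T[0,0,k] / (a[0]·b[0]) = [0, 1, -3] / 1 = [0, 1, -3].
Expanding [1, -1, 2] ⊗ [1, 1, -3] ⊗ [0, 1, -3] reproduces all 27 entries of T, so T = [1, -1, 2] ⊗ [1, 1, -3] ⊗ [0, 1, -3] and rank(T) ≤ 1.
These bounds meet, so rank(T) = 1.

1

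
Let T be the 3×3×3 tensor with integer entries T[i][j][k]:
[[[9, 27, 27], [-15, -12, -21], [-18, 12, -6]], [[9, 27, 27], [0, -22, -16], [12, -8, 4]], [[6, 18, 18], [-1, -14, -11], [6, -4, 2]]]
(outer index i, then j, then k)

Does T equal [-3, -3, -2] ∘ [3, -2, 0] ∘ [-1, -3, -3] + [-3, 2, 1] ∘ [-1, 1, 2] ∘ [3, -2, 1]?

No

Reconstruct entry (0,0,0) from the claimed factors: Σₗ aₗ[0]bₗ[0]cₗ[0] = (-3)·(3)·(-1) + (-3)·(-1)·(3) = 18, but T[0,0,0] = 9. The claim is false.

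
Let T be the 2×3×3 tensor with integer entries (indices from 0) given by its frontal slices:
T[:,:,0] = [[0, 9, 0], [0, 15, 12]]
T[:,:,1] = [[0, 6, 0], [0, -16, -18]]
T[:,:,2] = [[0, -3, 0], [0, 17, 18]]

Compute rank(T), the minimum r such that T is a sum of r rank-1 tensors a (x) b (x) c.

2

Lower bound: the mode-2 unfolding of T (rows indexed by j, columns by (i,k) = (0,0), (0,1), (0,2), (1,0), (1,1), (1,2)) is [[0, 0, 0, 0, 0, 0], [9, 6, -3, 15, -16, 17], [0, 0, 0, 12, -18, 18]].
There the 2×2 minor on rows j ∈ {1, 2}, columns (i,k) ∈ {(0,0), (1,0)} is det [[9, 15], [0, 12]] = 108 ≠ 0, so this unfolding has rank ≥ 2; CP rank is at least every unfolding rank, so rank(T) ≥ 2. (Flattening ranks never certify an upper bound on CP rank; for that we must actually write T with 2 rank-1 terms.)
Upper bound — finding two terms. Write S_k = T[:,:,k] for the frontal slices: S₀ = [[0, 9, 0], [0, 15, 12]], S₁ = [[0, 6, 0], [0, -16, -18]], S₂ = [[0, -3, 0], [0, 17, 18]].
If T = a₁ (x) b₁ (x) c₁ + a₂ (x) b₂ (x) c₂ then each S_k = c₁[k]·a₁b₁ᵀ + c₂[k]·a₂b₂ᵀ. S₀ and S₁ are linearly independent, so a₁b₁ᵀ and a₂b₂ᵀ must span the same plane of matrices: they are the rank-1 matrices of the form x·S₀ + y·S₁.
The 2×2 minor of x·S₀ + y·S₁ on rows {0,1}, columns {1,2} is 108·x² − 90·xy − 108·y² = 18·(2·x − 3·y)(3·x + 2·y), vanishing at (x:y) = (3:2) and (2:-3).
M₁ = 3·S₀ + 2·S₁ = [[0, 39, 0], [0, 13, 0]] = 13·[3, 1][0, 1, 0]ᵀ and M₂ = 2·S₀ − 3·S₁ = [[0, 0, 0], [0, 78, 78]] = 78·[0, 1][0, 1, 1]ᵀ, so take a₁ = [3, 1], b₁ = [0, 1, 0], a₂ = [0, 1], b₂ = [0, 1, 1].
Each slice is an integer combination of E₁ = a₁b₁ᵀ and E₂ = a₂b₂ᵀ: S₀ = 3·E₁ + 12·E₂, S₁ = 2·E₁ − 18·E₂, S₂ = −E₁ + 18·E₂; reading off coefficients, c₁ = [3, 2, -1] and c₂ = [12, -18, 18].
Hence T = [3, 1] (x) [0, 1, 0] (x) [3, 2, -1] + [0, 1] (x) [0, 1, 1] (x) [12, -18, 18], so rank(T) ≤ 2.
These bounds meet, so rank(T) = 2.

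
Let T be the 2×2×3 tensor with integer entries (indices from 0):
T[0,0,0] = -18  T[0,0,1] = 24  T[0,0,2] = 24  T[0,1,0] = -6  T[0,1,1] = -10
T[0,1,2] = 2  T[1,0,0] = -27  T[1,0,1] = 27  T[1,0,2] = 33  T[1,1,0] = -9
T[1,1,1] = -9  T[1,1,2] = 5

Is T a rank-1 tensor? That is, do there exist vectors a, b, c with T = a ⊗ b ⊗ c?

The mode-1 unfolding of T (rows indexed by i, columns by (j,k) = (0,0), (0,1), (0,2), (1,0), (1,1), (1,2)) is [[-18, 24, 24, -6, -10, 2], [-27, 27, 33, -9, -9, 5]].
There the 2×2 minor on rows i ∈ {0, 1}, columns (j,k) ∈ {(0,0), (0,1)} is det [[-18, 24], [-27, 27]] = 162 ≠ 0, so this unfolding has rank ≥ 2; CP rank is at least every unfolding rank, so rank(T) ≥ 2.
In particular rank(T) ≥ 2 > 1, so T is not rank-1.

No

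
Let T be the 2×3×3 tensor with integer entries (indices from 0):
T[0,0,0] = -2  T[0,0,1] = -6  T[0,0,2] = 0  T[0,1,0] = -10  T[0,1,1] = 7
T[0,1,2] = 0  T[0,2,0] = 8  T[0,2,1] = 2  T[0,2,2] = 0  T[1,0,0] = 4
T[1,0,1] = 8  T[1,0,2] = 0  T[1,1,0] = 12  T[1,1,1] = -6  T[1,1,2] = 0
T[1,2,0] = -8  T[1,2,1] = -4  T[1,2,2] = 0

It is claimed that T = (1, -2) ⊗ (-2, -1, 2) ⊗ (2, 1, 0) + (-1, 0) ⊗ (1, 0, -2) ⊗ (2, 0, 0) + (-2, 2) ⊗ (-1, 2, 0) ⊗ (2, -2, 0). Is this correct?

Reconstruct entrywise from the claimed factors. For example, T[1,0,0] = 4 and Σₗ aₗ[1]bₗ[0]cₗ[0] = (-2)·(-2)·(2) + (0)·(1)·(2) + (2)·(-1)·(2) = 4; checking all 18 entries, every one matches. The claim holds.

Yes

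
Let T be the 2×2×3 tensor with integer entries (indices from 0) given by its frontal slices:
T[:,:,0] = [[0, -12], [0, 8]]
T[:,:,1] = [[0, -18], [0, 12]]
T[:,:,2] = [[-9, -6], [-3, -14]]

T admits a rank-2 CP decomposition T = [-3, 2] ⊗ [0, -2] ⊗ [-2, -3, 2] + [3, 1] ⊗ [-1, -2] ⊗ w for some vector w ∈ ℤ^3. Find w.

Subtract the known terms from T to get the rank-1 residual R = [3, 1] ⊗ [-1, -2] ⊗ w, so R[i,j,k] = a[i]·b[j]·w[k]. Pick indices with nonzero a[0]·b[0] = (3)·(-1) = -3. Only the fibre through (0,0,·) is needed: R[0,0,:] = T[0,0,:] − Σₗ aₗ[0]bₗ[0]cₗ = [0, 0, -9] − (-3)·(0)·[-2, -3, 2] = [0, 0, -9]. Then w[k] = R[0,0,k] / -3 for each k, giving w = [0, 0, -9] / -3 = [0, 0, 3].

w = [0, 0, 3]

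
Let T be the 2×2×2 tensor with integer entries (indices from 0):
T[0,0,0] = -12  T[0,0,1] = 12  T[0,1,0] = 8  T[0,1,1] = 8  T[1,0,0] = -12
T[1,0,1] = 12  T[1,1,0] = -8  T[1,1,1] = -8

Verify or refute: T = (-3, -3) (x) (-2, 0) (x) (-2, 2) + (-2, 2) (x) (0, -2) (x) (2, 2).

Yes

Reconstruct entrywise from the claimed factors. For example, T[1,1,0] = -8 and Σₗ aₗ[1]bₗ[1]cₗ[0] = (-3)·(0)·(-2) + (2)·(-2)·(2) = -8; checking all 8 entries, every one matches. The claim holds.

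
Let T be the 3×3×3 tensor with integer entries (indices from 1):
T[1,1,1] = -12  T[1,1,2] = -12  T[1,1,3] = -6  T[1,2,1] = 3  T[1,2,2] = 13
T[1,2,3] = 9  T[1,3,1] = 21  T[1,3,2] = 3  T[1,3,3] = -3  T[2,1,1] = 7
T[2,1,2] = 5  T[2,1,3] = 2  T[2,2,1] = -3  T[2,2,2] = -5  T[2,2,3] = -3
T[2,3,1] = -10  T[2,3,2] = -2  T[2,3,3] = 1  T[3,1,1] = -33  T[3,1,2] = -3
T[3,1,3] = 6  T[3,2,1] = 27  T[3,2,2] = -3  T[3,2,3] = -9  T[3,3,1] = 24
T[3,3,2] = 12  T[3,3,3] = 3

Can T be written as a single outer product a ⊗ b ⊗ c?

No

The mode-2 unfolding of T (rows indexed by j, columns by (i,k) = (1,1), (1,2), (1,3), (2,1), (2,2), (2,3), (3,1), (3,2), (3,3)) is [[-12, -12, -6, 7, 5, 2, -33, -3, 6], [3, 13, 9, -3, -5, -3, 27, -3, -9], [21, 3, -3, -10, -2, 1, 24, 12, 3]].
There the 2×2 minor on rows j ∈ {1, 2}, columns (i,k) ∈ {(1,1), (1,2)} is det [[-12, -12], [3, 13]] = -120 ≠ 0, so this unfolding has rank ≥ 2; CP rank is at least every unfolding rank, so rank(T) ≥ 2.
In particular rank(T) ≥ 2 > 1, so T is not rank-1.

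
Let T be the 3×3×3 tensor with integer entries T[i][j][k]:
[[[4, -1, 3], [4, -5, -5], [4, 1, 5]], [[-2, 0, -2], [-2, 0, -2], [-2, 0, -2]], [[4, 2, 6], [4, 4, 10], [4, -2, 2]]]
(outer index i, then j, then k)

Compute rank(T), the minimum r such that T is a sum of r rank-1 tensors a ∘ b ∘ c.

Lower bound: the mode-2 unfolding of T (rows indexed by j, columns by (i,k) = (0,0), (0,1), (0,2), (1,0), (1,1), (1,2), (2,0), (2,1), (2,2)) is [[4, -1, 3, -2, 0, -2, 4, 2, 6], [4, -5, -5, -2, 0, -2, 4, 4, 10], [4, 1, 5, -2, 0, -2, 4, -2, 2]].
There the 3×3 minor on rows j ∈ {0, 1, 2}, columns (i,k) ∈ {(0,0), (0,1), (0,2)} is det [[4, -1, 3], [4, -5, -5], [4, 1, 5]] = 32 ≠ 0, so this unfolding has rank ≥ 3; CP rank is at least every unfolding rank, so rank(T) ≥ 3. (Unfolding ranks only ever bound the CP rank from below — rank(T) can be strictly larger than all of them — so the matching upper bound has to come from an explicit 3-term decomposition.)
Upper bound: T is a sum of 3 rank-1 terms, T = [1, 0, -2] ∘ [1, 1, -1] ∘ [0, -1, -1] + [2, -1, 2] ∘ [1, 1, 1] ∘ [2, 0, 2] + [2, 0, -1] ∘ [0, 1, 0] ∘ [0, -2, -4] (one valid choice — decompositions are not unique — normalised so each a, b is primitive with positive first nonzero entry; check it by expanding all entries), so rank(T) ≤ 3.
These bounds meet, so rank(T) = 3.

3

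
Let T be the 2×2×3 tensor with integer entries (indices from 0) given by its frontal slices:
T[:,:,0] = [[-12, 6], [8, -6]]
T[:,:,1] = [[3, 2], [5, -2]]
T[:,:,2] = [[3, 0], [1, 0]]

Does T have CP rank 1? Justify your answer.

No

The mode-2 unfolding of T (rows indexed by j, columns by (i,k) = (0,0), (0,1), (0,2), (1,0), (1,1), (1,2)) is [[-12, 3, 3, 8, 5, 1], [6, 2, 0, -6, -2, 0]].
There the 2×2 minor on rows j ∈ {0, 1}, columns (i,k) ∈ {(0,0), (0,1)} is det [[-12, 3], [6, 2]] = -42 ≠ 0, so this unfolding has rank ≥ 2; CP rank is at least every unfolding rank, so rank(T) ≥ 2.
In particular rank(T) ≥ 2 > 1, so T is not rank-1.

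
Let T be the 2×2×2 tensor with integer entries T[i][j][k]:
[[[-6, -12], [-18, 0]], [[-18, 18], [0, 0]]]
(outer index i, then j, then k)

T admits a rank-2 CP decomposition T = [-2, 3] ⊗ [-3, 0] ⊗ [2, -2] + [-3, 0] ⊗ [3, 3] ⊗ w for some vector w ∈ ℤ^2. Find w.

w = [2, 0]

Subtract the known terms from T to get the rank-1 residual R = [-3, 0] ⊗ [3, 3] ⊗ w, so R[i,j,k] = a[i]·b[j]·w[k]. Pick indices with nonzero a[0]·b[0] = (-3)·(3) = -9. Only the fibre through (0,0,·) is needed: R[0,0,:] = T[0,0,:] − Σₗ aₗ[0]bₗ[0]cₗ = [-6, -12] − (-2)·(-3)·[2, -2] = [-18, 0]. Then w[k] = R[0,0,k] / -9 for each k, giving w = [-18, 0] / -9 = [2, 0].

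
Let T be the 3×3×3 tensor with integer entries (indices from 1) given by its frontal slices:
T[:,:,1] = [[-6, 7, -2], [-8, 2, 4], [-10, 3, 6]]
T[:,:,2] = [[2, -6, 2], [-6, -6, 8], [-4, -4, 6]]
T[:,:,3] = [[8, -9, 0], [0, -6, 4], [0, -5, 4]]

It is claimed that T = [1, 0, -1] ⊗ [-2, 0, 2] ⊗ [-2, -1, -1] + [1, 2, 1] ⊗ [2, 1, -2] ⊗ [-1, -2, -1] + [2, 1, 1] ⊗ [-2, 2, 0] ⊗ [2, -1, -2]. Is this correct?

Reconstruct entrywise from the claimed factors. For example, T[1,2,3] = -9 and Σₗ aₗ[1]bₗ[2]cₗ[3] = (1)·(0)·(-1) + (1)·(1)·(-1) + (2)·(2)·(-2) = -9; checking all 27 entries, every one matches. The claim holds.

Yes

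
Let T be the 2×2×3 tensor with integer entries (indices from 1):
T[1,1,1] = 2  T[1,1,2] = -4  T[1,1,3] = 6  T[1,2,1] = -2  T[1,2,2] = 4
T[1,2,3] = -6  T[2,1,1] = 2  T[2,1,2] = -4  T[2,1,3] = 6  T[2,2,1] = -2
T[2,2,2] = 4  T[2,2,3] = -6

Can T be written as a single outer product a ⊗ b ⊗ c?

If T = a ⊗ b ⊗ c then every fibre of T is a multiple of the corresponding factor, so read the factors off the fibres through the nonzero entry T[1,1,1] = 2.
The mode-1 fibre T[:,1,1] = [2, 2] gives a = (1, 1) (primitive direction); the mode-2 fibre T[1,:,1] = [2, -2] gives b = (1, -1); then c[k] = T[1,1,k] / (a[1]·b[1]) = [2, -4, 6] / 1 = (2, -4, 6).
Expanding (1, 1) ⊗ (1, -1) ⊗ (2, -4, 6) reproduces all 12 entries of T, so T = (1, 1) ⊗ (1, -1) ⊗ (2, -4, 6) and rank(T) ≤ 1.
Equivalently every frontal slice T[:,:,k] is c[k] times the rank-1 matrix (1, 1) ⊗ (1, -1). So T has rank 1 (it is nonzero).

Yes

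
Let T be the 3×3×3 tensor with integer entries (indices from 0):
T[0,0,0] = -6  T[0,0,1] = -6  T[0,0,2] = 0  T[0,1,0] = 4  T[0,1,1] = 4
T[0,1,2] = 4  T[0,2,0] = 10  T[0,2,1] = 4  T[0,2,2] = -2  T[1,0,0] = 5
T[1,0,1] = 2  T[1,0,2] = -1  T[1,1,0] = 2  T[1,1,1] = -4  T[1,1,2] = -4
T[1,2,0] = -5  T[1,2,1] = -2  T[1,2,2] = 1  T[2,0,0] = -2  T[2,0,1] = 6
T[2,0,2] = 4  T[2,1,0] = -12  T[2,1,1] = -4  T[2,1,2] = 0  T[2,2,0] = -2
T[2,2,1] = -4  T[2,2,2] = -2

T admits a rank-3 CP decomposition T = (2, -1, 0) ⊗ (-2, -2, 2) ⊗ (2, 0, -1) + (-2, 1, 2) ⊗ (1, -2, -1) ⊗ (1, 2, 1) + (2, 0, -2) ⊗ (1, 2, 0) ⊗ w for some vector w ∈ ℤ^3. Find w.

w = (2, -1, -1)

Subtract the known terms from T to get the rank-1 residual R = (2, 0, -2) ⊗ (1, 2, 0) ⊗ w, so R[i,j,k] = a[i]·b[j]·w[k]. Pick indices with nonzero a[0]·b[0] = (2)·(1) = 2. Only the fibre through (0,0,·) is needed: R[0,0,:] = T[0,0,:] − Σₗ aₗ[0]bₗ[0]cₗ = [-6, -6, 0] − (2)·(-2)·(2, 0, -1) − (-2)·(1)·(1, 2, 1) = [4, -2, -2]. Then w[k] = R[0,0,k] / 2 for each k, giving w = [4, -2, -2] / 2 = (2, -1, -1).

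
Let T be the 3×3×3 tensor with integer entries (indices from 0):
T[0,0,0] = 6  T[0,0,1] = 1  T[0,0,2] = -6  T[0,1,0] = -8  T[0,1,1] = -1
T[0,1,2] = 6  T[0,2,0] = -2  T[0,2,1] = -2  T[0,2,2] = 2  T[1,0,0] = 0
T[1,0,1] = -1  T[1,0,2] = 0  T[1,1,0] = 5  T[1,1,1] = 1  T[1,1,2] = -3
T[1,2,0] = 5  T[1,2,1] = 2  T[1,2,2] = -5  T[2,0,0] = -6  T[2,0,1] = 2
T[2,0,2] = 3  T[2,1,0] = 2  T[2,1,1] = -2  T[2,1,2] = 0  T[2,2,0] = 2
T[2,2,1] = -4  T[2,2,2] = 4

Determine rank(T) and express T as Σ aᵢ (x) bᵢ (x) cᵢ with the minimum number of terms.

rank(T) = 3

Lower bound: the mode-2 unfolding of T (rows indexed by j, columns by (i,k) = (0,0), (0,1), (0,2), (1,0), (1,1), (1,2), (2,0), (2,1), (2,2)) is [[6, 1, -6, 0, -1, 0, -6, 2, 3], [-8, -1, 6, 5, 1, -3, 2, -2, 0], [-2, -2, 2, 5, 2, -5, 2, -4, 4]].
There the 3×3 minor on rows j ∈ {0, 1, 2}, columns (i,k) ∈ {(0,0), (0,1), (0,2)} is det [[6, 1, -6], [-8, -1, 6], [-2, -2, 2]] = -20 ≠ 0, so this unfolding has rank ≥ 3; CP rank is at least every unfolding rank, so rank(T) ≥ 3. (This is only a lower bound: in general the CP rank may exceed every unfolding rank, so we still need to exhibit 3 rank-1 terms summing to T.)
Upper bound: T is a sum of 3 rank-1 terms, T = (1, -1, 2) (x) (1, -1, -2) (x) (-2, 1, 0) + (2, -2, 1) (x) (1, -2, -2) (x) (2, 0, -1) + (2, 1, -2) (x) (2, -1, 1) (x) (1, 0, -1) (written with every a and b primitive with positive leading entry and the scale carried by c; CP decompositions are not unique, and this one is verified by expanding entrywise), so rank(T) ≤ 3.
These bounds meet, so rank(T) = 3.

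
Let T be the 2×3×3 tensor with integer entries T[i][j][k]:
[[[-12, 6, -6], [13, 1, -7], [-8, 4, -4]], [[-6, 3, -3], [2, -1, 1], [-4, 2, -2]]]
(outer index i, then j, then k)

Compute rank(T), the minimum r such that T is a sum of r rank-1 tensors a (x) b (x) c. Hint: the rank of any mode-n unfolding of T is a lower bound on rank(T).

Lower bound: the mode-3 unfolding of T (rows indexed by k, columns by (i,j) = (0,0), (0,1), (0,2), (1,0), (1,1), (1,2)) is [[-12, 13, -8, -6, 2, -4], [6, 1, 4, 3, -1, 2], [-6, -7, -4, -3, 1, -2]].
There the 2×2 minor on rows k ∈ {0, 1}, columns (i,j) ∈ {(0,0), (0,1)} is det [[-12, 13], [6, 1]] = -90 ≠ 0, so this unfolding has rank ≥ 2; CP rank is at least every unfolding rank, so rank(T) ≥ 2. (Unfolding ranks only ever bound the CP rank from below — rank(T) can be strictly larger than all of them — so the matching upper bound has to come from an explicit 2-term decomposition.)
Upper bound — finding two terms. Write S_k = T[:,:,k] for the frontal slices: S₀ = [[-12, 13, -8], [-6, 2, -4]], S₁ = [[6, 1, 4], [3, -1, 2]], S₂ = [[-6, -7, -4], [-3, 1, -2]].
If T = a₁ (x) b₁ (x) c₁ + a₂ (x) b₂ (x) c₂ then each S_k = c₁[k]·a₁b₁ᵀ + c₂[k]·a₂b₂ᵀ. S₀ and S₁ are linearly independent, so a₁b₁ᵀ and a₂b₂ᵀ must span the same plane of matrices: they are the rank-1 matrices of the form x·S₀ + y·S₁.
The 2×2 minor of x·S₀ + y·S₁ on rows {0,1}, columns {0,1} is 54·x² − 9·xy − 9·y² = 9·(2·x − y)(3·x + y), vanishing at (x:y) = (1:2) and (1:-3).
M₁ = S₀ + 2·S₁ = [[0, 15, 0], [0, 0, 0]] = 15·[1, 0][0, 1, 0]ᵀ and M₂ = S₀ − 3·S₁ = [[-30, 10, -20], [-15, 5, -10]] = (-5)·[2, 1][3, -1, 2]ᵀ, so take a₁ = [1, 0], b₁ = [0, 1, 0], a₂ = [2, 1], b₂ = [3, -1, 2].
Each slice is an integer combination of E₁ = a₁b₁ᵀ and E₂ = a₂b₂ᵀ: S₀ = 9·E₁ − 2·E₂, S₁ = 3·E₁ + E₂, S₂ = −9·E₁ − E₂; reading off coefficients, c₁ = [9, 3, -9] and c₂ = [-2, 1, -1].
Hence T = [1, 0] (x) [0, 1, 0] (x) [9, 3, -9] + [2, 1] (x) [3, -1, 2] (x) [-2, 1, -1], so rank(T) ≤ 2.
These bounds meet, so rank(T) = 2.

2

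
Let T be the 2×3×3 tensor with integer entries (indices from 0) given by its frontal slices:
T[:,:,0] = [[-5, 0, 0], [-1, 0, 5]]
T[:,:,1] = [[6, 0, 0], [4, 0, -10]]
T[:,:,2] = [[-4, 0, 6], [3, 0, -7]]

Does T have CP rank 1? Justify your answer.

No

The mode-3 unfolding of T (rows indexed by k, columns by (i,j) = (0,0), (0,1), (0,2), (1,0), (1,1), (1,2)) is [[-5, 0, 0, -1, 0, 5], [6, 0, 0, 4, 0, -10], [-4, 0, 6, 3, 0, -7]].
There the 3×3 minor on rows k ∈ {0, 1, 2}, columns (i,j) ∈ {(0,0), (0,2), (1,0)} is det [[-5, 0, -1], [6, 0, 4], [-4, 6, 3]] = 84 ≠ 0, so this unfolding has rank ≥ 3; CP rank is at least every unfolding rank, so rank(T) ≥ 3.
In particular rank(T) ≥ 3 > 1, so T is not rank-1.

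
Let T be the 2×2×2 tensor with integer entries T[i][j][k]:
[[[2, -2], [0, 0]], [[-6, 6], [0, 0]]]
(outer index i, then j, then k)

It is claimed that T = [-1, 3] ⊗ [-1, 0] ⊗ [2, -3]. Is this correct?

No

Reconstruct entry (0,0,1) from the claimed factors: Σₗ aₗ[0]bₗ[0]cₗ[1] = (-1)·(-1)·(-3) = -3, but T[0,0,1] = -2. The claim is false.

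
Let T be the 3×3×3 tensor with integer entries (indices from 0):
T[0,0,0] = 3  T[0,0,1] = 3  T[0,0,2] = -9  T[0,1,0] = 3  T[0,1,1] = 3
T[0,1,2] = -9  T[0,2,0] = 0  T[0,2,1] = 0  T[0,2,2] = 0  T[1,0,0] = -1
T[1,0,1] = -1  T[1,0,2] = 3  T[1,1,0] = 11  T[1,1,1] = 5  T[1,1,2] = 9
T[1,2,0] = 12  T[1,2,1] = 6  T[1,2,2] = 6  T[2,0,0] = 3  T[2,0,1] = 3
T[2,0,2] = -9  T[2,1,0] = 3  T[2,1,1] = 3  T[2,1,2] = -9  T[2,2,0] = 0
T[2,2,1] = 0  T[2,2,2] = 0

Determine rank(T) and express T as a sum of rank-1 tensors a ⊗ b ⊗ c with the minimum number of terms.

rank(T) = 2

Lower bound: in the mode-2 unfolding of T (rows indexed by j, columns by (i,k)) the 2×2 minor on rows j ∈ {0, 1}, columns (i,k) ∈ {(0,0), (1,0)} is det [[3, -1], [3, 11]] = 36 ≠ 0, so that unfolding has rank ≥ 2 and hence rank(T) ≥ 2 (CP rank is at least every unfolding rank, though it can be larger).
Upper bound: with S_k = T[:,:,k], the two rank-1 terms a₁b₁ᵀ, a₂b₂ᵀ are the rank-1 members of the pencil x·S₀ + y·S₁.
The 2×2 minor of x·S₀ + y·S₁ on rows {0,1}, columns {0,1} is 36·x² + 54·xy + 18·y² = 18·(x + y)(2·x + y), vanishing at (x:y) = (1:-1) and (1:-2).
M₁ = S₀ − S₁ = [[0, 0, 0], [0, 6, 6], [0, 0, 0]] = 6·[0, 1, 0][0, 1, 1]ᵀ and M₂ = S₀ − 2·S₁ = [[-3, -3, 0], [1, 1, 0], [-3, -3, 0]] = −[3, -1, 3][1, 1, 0]ᵀ, so take a₁ = [0, 1, 0], b₁ = [0, 1, 1], a₂ = [3, -1, 3], b₂ = [1, 1, 0].
Each slice is an integer combination of E₁ = a₁b₁ᵀ and E₂ = a₂b₂ᵀ: S₀ = 12·E₁ + E₂, S₁ = 6·E₁ + E₂, S₂ = 6·E₁ − 3·E₂; reading off coefficients, c₁ = [12, 6, 6] and c₂ = [1, 1, -3].
Hence T = [0, 1, 0] ⊗ [0, 1, 1] ⊗ [12, 6, 6] + [3, -1, 3] ⊗ [1, 1, 0] ⊗ [1, 1, -3], so rank(T) ≤ 2.
These bounds meet, so rank(T) = 2.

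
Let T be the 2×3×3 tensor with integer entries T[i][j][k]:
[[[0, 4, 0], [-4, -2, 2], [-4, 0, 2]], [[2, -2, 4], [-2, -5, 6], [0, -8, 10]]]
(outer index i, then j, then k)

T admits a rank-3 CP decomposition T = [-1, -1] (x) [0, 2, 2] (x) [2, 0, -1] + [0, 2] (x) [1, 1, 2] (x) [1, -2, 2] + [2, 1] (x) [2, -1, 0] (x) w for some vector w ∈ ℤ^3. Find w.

w = [0, 1, 0]

Subtract the known terms from T to get the rank-1 residual R = [2, 1] (x) [2, -1, 0] (x) w, so R[i,j,k] = a[i]·b[j]·w[k]. Pick indices with nonzero a[0]·b[0] = (2)·(2) = 4. Only the fibre through (0,0,·) is needed: R[0,0,:] = T[0,0,:] − Σₗ aₗ[0]bₗ[0]cₗ = [0, 4, 0] − (-1)·(0)·[2, 0, -1] − (0)·(1)·[1, -2, 2] = [0, 4, 0]. Then w[k] = R[0,0,k] / 4 for each k, giving w = [0, 4, 0] / 4 = [0, 1, 0].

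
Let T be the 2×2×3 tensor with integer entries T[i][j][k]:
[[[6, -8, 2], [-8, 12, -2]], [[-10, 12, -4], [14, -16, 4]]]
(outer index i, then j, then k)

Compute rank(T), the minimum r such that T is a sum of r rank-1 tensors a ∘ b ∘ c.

Lower bound: in the mode-3 unfolding of T (rows indexed by k, columns by (i,j)) the 3×3 minor on rows k ∈ {0, 1, 2}, columns (i,j) ∈ {(0,0), (0,1), (1,1)} is det [[6, -8, 14], [-8, 12, -16], [2, -2, 4]] = -16 ≠ 0, so that unfolding has rank ≥ 3 and hence rank(T) ≥ 3 (CP rank is at least every unfolding rank, though it can be larger).
Upper bound: T is a sum of 3 rank-1 terms, T = (0, 1) ∘ (0, 1) ∘ (2, 0, 0) + (1, -2) ∘ (1, -1) ∘ (4, -4, 2) + (1, -1) ∘ (1, -2) ∘ (2, -4, 0) (one valid choice — decompositions are not unique — normalised so each a, b is primitive with positive first nonzero entry; check it by expanding all entries), so rank(T) ≤ 3.
These bounds meet, so rank(T) = 3.

3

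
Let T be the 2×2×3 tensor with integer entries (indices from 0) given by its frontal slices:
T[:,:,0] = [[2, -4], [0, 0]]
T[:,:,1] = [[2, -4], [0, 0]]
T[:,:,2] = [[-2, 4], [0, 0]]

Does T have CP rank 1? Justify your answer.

Yes

If T = a ⊗ b ⊗ c then every fibre of T is a multiple of the corresponding factor, so read the factors off the fibres through the nonzero entry T[0,0,0] = 2.
The mode-1 fibre T[:,0,0] = [2, 0] gives a = [1, 0] (primitive direction); the mode-2 fibre T[0,:,0] = [2, -4] gives b = [1, -2]; then c[k] = T[0,0,k] / (a[0]·b[0]) = [2, 2, -2] / 1 = [2, 2, -2].
Expanding [1, 0] ⊗ [1, -2] ⊗ [2, 2, -2] reproduces all 12 entries of T, so T = [1, 0] ⊗ [1, -2] ⊗ [2, 2, -2] and rank(T) ≤ 1.
Equivalently every frontal slice T[:,:,k] is c[k] times the rank-1 matrix [1, 0] ⊗ [1, -2]. So T has rank 1 (it is nonzero).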